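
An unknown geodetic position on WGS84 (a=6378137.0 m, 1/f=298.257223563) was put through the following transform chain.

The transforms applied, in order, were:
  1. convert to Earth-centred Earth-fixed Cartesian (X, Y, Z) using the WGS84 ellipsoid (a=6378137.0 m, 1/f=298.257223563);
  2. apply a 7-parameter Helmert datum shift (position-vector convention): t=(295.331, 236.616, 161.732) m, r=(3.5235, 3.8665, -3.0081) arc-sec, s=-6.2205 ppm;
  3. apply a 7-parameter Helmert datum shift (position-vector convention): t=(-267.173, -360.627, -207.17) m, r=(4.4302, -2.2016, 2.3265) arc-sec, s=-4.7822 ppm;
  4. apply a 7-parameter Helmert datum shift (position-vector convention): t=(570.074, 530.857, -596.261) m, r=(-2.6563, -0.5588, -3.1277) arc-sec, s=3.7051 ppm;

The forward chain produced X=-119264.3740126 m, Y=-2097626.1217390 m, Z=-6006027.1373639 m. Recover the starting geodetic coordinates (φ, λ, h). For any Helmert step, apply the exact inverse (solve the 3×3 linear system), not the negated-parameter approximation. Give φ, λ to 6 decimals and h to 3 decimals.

start: X=-119264.3740, Y=-2097626.1217, Z=-6006027.1374 m
→ Helmert⁻¹: X=-119818.4594, Y=-2098073.6831, Z=-6005435.3203
→ Helmert⁻¹: X=-119639.6177, Y=-2097850.7196, Z=-6005210.5336
→ Helmert⁻¹: X=-119792.5226, Y=-2098204.7202, Z=-6005376.0254
→ geod (Bowring, a=6378137.000): φ=-70.83177100°, λ=-93.26763300°, h=3420.8340 m

φ=-70.831771°, λ=-93.267633°, h=3420.834 m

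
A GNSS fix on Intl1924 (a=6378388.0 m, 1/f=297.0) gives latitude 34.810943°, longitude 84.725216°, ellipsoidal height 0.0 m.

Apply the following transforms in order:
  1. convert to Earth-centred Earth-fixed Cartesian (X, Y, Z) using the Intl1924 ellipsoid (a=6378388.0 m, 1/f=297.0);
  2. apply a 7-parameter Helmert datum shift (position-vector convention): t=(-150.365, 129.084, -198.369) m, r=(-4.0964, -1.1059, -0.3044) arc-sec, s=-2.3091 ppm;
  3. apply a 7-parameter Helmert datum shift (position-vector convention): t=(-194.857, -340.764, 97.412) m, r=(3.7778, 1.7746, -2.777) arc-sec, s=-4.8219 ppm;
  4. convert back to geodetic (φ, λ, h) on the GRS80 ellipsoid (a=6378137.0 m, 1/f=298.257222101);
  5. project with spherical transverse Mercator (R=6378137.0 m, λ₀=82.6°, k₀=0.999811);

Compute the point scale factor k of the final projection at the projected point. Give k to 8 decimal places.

1.00027587

start: φ=34.810943°, λ=84.725216°, h=0.000 m
→ ECEF (a=6378388.000, f=1/297.0): X=481970.0086, Y=5220457.7292, Z=3620722.4792
→ Helmert 7p (PV): X=481806.8222, Y=5220645.9544, Z=3620414.6562
→ Helmert 7p (PV): X=481711.0768, Y=5220207.2217, Z=3620586.0829
→ geod (Bowring, a=6378137.000): φ=34.81056847°, λ=84.72778227°, h=-80.9191 m
→ into tm (λ₀=82.6°): φ=34.81056847°, λ−λ₀=2.12778227°
scale k = 1.00027587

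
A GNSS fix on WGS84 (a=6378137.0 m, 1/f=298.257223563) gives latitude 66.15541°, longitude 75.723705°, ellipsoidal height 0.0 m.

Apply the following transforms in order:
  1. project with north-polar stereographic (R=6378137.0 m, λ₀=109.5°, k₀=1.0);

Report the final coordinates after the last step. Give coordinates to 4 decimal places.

start: φ=66.155410°, λ=75.723705°, h=0.000 m
→ stereo (R=6378137.0, λ₀=109.5°): E=-1497374.4375, N=-2238754.3408

E=-1497374.4375 m, N=-2238754.3408 m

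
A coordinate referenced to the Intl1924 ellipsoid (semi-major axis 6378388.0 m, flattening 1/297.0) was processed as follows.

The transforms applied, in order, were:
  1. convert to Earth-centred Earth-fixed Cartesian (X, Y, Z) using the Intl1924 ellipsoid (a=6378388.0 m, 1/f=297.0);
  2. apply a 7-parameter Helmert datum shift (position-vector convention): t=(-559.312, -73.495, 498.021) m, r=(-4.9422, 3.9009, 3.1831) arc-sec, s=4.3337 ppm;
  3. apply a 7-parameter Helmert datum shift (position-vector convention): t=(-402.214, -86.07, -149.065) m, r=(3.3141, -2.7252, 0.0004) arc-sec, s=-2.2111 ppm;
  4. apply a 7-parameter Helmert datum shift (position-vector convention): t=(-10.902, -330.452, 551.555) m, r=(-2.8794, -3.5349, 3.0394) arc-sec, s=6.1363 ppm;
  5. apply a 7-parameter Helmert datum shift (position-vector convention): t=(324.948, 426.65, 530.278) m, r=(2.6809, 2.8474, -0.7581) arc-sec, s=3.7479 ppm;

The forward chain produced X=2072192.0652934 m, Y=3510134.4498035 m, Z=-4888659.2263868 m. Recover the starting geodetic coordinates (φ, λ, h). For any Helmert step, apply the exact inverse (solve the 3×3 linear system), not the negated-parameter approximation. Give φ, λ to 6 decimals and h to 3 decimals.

start: X=2072192.0653, Y=3510134.4498, Z=-4888659.2264 m
→ Helmert⁻¹: X=2071913.9462, Y=3509638.7143, Z=-4889188.1944
→ Helmert⁻¹: X=2071880.0574, Y=3509985.3570, Z=-4889696.2535
→ Helmert⁻¹: X=2072222.2576, Y=3510000.6212, Z=-4889641.7742
→ Helmert⁻¹: X=2072919.2358, Y=3510144.0817, Z=-4889995.2950
→ geod (Bowring, a=6378388.000): φ=-50.37376600°, λ=59.43598100°, h=638.8980 m

φ=-50.373766°, λ=59.435981°, h=638.898 m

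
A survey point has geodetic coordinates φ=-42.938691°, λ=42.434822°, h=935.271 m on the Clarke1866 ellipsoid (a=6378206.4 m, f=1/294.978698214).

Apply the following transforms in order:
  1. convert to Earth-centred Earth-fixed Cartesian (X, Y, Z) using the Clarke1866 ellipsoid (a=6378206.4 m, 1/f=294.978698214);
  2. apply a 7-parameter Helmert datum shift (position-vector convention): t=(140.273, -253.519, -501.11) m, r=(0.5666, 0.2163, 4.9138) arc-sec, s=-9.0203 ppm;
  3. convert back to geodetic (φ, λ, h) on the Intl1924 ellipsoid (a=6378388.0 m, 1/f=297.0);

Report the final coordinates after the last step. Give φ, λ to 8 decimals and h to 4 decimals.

start: φ=-42.938691°, λ=42.434822°, h=935.271 m
→ ECEF (a=6378206.400, f=1/294.978698214): X=3452142.4684, Y=3156088.8215, Z=-4322953.7074
→ Helmert 7p (PV): X=3452171.8827, Y=3155900.9474, Z=-4323410.7735
→ geod (Bowring, a=6378388.000): φ=-42.94103141°, λ=42.43288033°, h=920.2450 m

φ=-42.94103141°, λ=42.43288033°, h=920.2450 m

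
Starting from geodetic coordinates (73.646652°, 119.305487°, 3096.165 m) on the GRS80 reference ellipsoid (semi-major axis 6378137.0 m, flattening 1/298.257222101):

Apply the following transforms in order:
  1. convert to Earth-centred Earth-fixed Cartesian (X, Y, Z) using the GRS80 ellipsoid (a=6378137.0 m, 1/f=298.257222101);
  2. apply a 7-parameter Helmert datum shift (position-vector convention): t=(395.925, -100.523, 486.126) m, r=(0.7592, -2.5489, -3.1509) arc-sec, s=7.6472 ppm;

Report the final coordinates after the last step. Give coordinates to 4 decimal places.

start: φ=73.646652°, λ=119.305487°, h=3096.165 m
→ ECEF (a=6378137.000, f=1/298.257222101): X=-882145.8307, Y=1571612.7014, Z=6100922.7783
→ Helmert 7p (PV): X=-881808.0358, Y=1571515.2167, Z=6101450.4428

X=-881808.0358 m, Y=1571515.2167 m, Z=6101450.4428 m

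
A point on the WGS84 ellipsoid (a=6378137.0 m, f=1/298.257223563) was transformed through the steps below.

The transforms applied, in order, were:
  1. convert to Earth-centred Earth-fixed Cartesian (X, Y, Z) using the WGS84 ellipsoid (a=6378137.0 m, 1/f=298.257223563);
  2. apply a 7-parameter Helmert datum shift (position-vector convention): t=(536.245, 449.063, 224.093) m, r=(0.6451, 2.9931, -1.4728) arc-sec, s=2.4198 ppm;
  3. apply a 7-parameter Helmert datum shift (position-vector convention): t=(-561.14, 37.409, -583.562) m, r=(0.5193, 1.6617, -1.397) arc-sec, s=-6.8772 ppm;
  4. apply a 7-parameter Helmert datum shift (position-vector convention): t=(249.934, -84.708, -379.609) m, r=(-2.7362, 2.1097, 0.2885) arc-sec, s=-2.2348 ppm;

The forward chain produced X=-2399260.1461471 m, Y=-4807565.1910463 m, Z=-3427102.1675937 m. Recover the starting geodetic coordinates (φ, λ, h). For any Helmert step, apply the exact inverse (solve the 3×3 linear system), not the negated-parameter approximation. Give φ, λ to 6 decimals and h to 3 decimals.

start: X=-2399260.1461, Y=-4807565.1910, Z=-3427102.1676 m
→ Helmert⁻¹: X=-2399487.1168, Y=-4807442.4123, Z=-3426818.5319
→ Helmert⁻¹: X=-2398882.3116, Y=-4807537.7569, Z=-3426265.7551
→ Helmert⁻¹: X=-2399328.6979, Y=-4808003.0341, Z=-3426501.3360
→ geod (Bowring, a=6378137.000): φ=-32.69935400°, λ=-116.52048600°, h=1024.2170 m

φ=-32.699354°, λ=-116.520486°, h=1024.217 m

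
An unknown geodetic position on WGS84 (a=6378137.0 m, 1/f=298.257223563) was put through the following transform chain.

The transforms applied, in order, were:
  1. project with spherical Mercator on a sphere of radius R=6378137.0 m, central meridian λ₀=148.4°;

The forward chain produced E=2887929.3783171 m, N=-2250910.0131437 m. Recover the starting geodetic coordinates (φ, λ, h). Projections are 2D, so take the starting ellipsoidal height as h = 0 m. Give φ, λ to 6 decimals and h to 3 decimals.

φ=-19.813158°, λ=174.342711°, h=0.000 m

start: E=2887929.3783, N=-2250910.0131 m
→ merc⁻¹: φ=-19.81315800°, λ=174.34271100°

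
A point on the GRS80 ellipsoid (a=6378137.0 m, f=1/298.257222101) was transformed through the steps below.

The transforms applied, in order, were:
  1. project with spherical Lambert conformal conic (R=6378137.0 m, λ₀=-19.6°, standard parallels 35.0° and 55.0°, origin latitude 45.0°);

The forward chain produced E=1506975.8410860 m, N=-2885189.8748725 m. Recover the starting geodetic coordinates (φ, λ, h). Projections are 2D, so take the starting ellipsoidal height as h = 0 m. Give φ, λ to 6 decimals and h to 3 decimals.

start: E=1506975.8411, N=-2885189.8749 m
→ lcc⁻¹: φ=18.48548100°, λ=-6.41885200°

φ=18.485481°, λ=-6.418852°, h=0.000 m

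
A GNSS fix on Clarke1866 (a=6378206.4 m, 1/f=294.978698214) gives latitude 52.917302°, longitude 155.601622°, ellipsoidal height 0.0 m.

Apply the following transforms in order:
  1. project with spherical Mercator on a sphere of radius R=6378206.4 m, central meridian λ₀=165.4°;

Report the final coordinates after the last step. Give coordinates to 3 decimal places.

E=-1090762.318 m, N=6967791.470 m

start: φ=52.917302°, λ=155.601622°, h=0.000 m
→ merc (R=6378206.4, λ₀=165.4°): E=-1090762.3179, N=6967791.4696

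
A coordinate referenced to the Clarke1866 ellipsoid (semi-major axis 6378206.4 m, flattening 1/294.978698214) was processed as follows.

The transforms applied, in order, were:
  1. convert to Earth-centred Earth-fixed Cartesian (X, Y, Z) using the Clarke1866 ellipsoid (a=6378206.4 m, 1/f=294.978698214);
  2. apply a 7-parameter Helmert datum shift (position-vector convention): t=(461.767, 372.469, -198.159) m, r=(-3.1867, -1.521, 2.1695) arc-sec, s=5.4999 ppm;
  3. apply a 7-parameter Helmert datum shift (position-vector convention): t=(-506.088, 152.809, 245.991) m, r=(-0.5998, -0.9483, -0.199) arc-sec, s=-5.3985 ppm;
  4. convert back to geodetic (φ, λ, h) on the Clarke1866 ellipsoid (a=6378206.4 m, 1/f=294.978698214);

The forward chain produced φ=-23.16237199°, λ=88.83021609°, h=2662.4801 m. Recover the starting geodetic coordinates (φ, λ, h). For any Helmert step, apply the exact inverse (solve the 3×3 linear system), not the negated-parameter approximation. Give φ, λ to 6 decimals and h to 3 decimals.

φ=-23.163588°, λ=88.829432°, h=2198.368 m

start: φ=-23.162372°, λ=88.830216°, h=2662.480 m
→ ECEF (a=6378206.400, f=1/294.978698214): X=119828.9296, Y=5868381.2350, Z=-2494164.0673
→ Helmert⁻¹: X=120318.5376, Y=5868267.4754, Z=-2494407.0132
→ Helmert⁻¹: X=119899.4386, Y=5867900.0054, Z=-2494105.3641
→ geod (Bowring, a=6378206.400): φ=-23.16358800°, λ=88.82943200°, h=2198.3680 m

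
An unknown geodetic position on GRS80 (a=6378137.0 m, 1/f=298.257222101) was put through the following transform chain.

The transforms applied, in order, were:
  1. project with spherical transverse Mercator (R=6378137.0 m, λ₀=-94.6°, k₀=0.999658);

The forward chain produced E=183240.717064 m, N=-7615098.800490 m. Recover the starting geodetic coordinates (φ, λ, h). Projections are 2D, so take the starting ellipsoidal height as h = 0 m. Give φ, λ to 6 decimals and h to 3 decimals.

φ=-68.371242°, λ=-90.129299°, h=0.000 m

start: E=183240.7171, N=-7615098.8005 m
→ tm⁻¹: φ=-68.37124200°, λ=-90.12929900°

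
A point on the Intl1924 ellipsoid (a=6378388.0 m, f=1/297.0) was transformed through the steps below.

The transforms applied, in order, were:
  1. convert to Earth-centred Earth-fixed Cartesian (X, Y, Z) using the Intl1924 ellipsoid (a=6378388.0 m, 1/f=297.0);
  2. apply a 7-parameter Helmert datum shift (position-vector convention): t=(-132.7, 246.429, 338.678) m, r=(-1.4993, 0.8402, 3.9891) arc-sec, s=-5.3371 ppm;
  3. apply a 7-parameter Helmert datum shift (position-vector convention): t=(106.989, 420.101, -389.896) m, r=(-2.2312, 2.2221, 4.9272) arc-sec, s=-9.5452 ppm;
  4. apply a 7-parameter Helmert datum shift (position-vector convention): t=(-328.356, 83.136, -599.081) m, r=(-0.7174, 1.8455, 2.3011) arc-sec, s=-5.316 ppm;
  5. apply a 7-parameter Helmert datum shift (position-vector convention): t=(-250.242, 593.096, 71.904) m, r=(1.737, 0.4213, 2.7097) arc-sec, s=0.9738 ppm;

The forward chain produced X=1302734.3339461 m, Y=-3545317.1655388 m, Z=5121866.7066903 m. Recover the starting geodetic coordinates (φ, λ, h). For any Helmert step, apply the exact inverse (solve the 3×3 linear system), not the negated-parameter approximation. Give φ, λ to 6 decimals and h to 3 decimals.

φ=53.769988°, λ=-69.828562°, h=958.521 m

start: X=1302734.3339, Y=-3545317.1655, Z=5121866.7067 m
→ Helmert⁻¹: X=1302926.2635, Y=-3545880.7931, Z=5121822.3370
→ Helmert⁻¹: X=1303176.1563, Y=-3546015.1340, Z=5122447.9755
→ Helmert⁻¹: X=1302941.6975, Y=-3546555.6259, Z=5122862.4435
→ Helmert⁻¹: X=1302991.8903, Y=-3546883.4188, Z=5122530.6310
→ geod (Bowring, a=6378388.000): φ=53.76998800°, λ=-69.82856200°, h=958.5210 m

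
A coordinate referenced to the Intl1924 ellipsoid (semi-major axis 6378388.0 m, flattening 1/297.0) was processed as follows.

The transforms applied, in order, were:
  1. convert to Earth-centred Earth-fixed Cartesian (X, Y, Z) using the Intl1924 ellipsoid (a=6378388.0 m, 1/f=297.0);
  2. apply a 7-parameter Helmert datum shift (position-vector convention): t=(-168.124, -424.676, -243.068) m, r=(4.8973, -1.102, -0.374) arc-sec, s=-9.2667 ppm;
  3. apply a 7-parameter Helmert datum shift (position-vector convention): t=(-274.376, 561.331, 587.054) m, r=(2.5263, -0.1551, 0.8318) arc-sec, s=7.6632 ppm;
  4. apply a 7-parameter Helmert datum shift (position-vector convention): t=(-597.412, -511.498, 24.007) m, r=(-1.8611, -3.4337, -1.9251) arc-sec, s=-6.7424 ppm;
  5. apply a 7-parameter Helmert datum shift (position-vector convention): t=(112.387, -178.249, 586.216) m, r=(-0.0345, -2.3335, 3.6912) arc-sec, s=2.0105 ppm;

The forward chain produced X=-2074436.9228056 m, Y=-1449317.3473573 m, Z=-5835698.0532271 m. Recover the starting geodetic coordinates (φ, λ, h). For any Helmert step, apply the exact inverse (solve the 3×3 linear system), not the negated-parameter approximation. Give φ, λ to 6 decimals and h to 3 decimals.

start: X=-2074436.9228, Y=-1449317.3474, Z=-5835698.0532 m
→ Helmert⁻¹: X=-2074637.0974, Y=-1449098.0821, Z=-5836249.3071
→ Helmert⁻¹: X=-2074137.3069, Y=-1448563.0493, Z=-5836291.2068
→ Helmert⁻¹: X=-2073857.2716, Y=-1449176.4007, Z=-5836814.2233
→ Helmert⁻¹: X=-2073736.9197, Y=-1448907.4867, Z=-5836579.7612
→ geod (Bowring, a=6378388.000): φ=-66.70717400°, λ=-145.05823200°, h=946.5140 m

φ=-66.707174°, λ=-145.058232°, h=946.514 m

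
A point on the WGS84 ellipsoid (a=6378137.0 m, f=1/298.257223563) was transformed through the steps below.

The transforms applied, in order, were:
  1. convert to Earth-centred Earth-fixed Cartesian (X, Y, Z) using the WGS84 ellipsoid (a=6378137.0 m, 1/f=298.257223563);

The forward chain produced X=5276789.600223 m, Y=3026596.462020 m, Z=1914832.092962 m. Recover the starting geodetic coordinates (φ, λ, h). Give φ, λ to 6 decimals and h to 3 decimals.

start: X=5276789.6002, Y=3026596.4620, Z=1914832.0930 m
→ geod (Bowring, a=6378137.000): φ=17.58325700°, λ=29.83719300°, h=1211.1460 m

φ=17.583257°, λ=29.837193°, h=1211.146 m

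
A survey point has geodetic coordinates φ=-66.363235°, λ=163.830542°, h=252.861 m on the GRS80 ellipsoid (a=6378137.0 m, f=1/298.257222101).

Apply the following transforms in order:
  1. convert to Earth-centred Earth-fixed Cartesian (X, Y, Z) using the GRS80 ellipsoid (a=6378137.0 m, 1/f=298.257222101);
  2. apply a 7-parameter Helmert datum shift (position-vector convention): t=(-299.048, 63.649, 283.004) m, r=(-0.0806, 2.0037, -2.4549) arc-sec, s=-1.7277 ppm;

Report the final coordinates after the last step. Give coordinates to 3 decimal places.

start: φ=-66.363235°, λ=163.830542°, h=252.861 m
→ ECEF (a=6378137.000, f=1/298.257222101): X=-2463098.5632, Y=714172.7054, Z=-5820536.4118
→ Helmert 7p (PV): X=-2463441.3977, Y=714262.1611, Z=-5820219.7037

X=-2463441.398 m, Y=714262.161 m, Z=-5820219.704 m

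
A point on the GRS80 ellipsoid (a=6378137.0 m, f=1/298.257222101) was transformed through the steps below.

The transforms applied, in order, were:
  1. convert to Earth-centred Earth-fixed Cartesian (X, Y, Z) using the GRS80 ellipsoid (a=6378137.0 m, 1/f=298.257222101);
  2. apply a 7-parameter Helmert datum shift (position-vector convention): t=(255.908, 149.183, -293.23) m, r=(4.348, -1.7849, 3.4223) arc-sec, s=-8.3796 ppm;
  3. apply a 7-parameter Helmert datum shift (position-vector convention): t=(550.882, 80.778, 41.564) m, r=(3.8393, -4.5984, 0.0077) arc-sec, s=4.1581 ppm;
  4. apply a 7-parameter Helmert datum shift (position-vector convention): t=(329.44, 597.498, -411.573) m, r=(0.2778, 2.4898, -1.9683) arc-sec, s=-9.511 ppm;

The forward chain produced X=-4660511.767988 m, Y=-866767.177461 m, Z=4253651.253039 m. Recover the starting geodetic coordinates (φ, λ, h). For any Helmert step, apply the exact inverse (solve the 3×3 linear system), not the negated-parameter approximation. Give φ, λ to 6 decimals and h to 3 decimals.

start: X=-4660511.7680, Y=-866767.1775, Z=4253651.2530 m
→ Helmert⁻¹: X=-4660928.6105, Y=-867411.6730, Z=4254048.1935
→ Helmert⁻¹: X=-4661365.3023, Y=-867409.4862, Z=4254109.0054
→ Helmert⁻¹: X=-4661637.8488, Y=-867398.9107, Z=4254496.5096
→ geod (Bowring, a=6378137.000): φ=42.09168900°, λ=-169.45942100°, h=1983.7340 m

φ=42.091689°, λ=-169.459421°, h=1983.734 m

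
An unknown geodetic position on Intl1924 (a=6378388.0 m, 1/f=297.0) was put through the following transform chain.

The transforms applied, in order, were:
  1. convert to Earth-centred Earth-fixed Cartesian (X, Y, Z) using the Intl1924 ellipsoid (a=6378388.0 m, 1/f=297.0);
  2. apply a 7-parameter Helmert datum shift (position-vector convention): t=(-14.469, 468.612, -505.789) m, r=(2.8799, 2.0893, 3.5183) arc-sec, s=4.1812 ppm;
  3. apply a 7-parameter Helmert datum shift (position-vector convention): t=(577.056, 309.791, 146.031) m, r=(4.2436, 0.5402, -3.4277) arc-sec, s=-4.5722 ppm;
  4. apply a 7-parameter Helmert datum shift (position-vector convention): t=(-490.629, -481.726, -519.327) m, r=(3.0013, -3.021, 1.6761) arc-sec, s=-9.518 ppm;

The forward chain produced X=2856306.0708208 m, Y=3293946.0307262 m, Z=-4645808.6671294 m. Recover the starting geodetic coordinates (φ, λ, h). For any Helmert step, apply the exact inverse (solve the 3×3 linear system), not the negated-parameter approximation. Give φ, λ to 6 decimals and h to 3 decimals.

start: X=2856306.0708, Y=3293946.0307, Z=-4645808.6671 m
→ Helmert⁻¹: X=2856782.6231, Y=3294368.3051, Z=-4645423.3309
→ Helmert⁻¹: X=2856176.0531, Y=3294025.4615, Z=-4645650.8920
→ Helmert⁻¹: X=2856281.8082, Y=3293429.5022, Z=-4645142.7323
→ geod (Bowring, a=6378388.000): φ=-47.00977800°, λ=49.06598900°, h=3487.3960 m

φ=-47.009778°, λ=49.065989°, h=3487.396 m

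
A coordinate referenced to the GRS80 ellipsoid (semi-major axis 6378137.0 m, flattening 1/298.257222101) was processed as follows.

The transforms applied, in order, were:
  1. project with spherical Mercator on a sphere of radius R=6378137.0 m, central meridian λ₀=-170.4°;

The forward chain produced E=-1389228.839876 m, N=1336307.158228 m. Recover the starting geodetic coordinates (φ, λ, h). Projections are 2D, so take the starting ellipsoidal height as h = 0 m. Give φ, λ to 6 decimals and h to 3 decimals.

start: E=-1389228.8399, N=1336307.1582 m
→ merc⁻¹: φ=11.91738000°, λ=177.12034500°

φ=11.917380°, λ=177.120345°, h=0.000 m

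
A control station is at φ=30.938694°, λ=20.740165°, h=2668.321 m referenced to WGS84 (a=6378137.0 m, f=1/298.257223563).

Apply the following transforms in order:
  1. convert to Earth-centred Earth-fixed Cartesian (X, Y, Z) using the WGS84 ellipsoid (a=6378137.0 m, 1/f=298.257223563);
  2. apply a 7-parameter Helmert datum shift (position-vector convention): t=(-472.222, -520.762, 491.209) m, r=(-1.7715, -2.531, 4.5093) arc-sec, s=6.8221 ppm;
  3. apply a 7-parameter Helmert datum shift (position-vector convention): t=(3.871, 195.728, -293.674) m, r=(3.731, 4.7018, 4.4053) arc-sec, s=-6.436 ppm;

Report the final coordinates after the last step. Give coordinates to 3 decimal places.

start: φ=30.938694°, λ=20.740165°, h=2668.321 m
→ ECEF (a=6378137.000, f=1/298.257223563): X=5122795.5617, Y=1939848.1210, Z=3261437.3767
→ Helmert 7p (PV): X=5122275.8591, Y=1939480.5976, Z=3261997.0355
→ Helmert 7p (PV): X=5122279.6976, Y=1939714.2374, Z=3261600.6878

X=5122279.698 m, Y=1939714.237 m, Z=3261600.688 m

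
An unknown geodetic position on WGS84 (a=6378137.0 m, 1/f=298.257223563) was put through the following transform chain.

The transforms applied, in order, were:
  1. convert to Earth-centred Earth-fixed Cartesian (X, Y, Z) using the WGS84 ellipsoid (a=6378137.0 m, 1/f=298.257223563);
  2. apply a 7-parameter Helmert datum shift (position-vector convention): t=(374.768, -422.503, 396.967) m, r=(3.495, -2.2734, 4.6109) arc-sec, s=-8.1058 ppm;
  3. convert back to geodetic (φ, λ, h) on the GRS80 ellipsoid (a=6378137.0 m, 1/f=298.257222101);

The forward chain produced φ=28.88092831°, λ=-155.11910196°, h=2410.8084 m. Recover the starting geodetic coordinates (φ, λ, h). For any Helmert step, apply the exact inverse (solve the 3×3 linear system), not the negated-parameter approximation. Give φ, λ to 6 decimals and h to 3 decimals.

start: φ=28.880928°, λ=-155.119102°, h=2410.808 m
→ ECEF (a=6378137.000, f=1/298.257222101): X=-5072371.8247, Y=-2352461.4643, Z=3063516.3533
→ Helmert⁻¹: X=-5072806.5243, Y=-2351892.7235, Z=3063239.9778
→ geod (Bowring, a=6378137.000): φ=28.87807000°, λ=-155.12626300°, h=2413.1460 m

φ=28.878070°, λ=-155.126263°, h=2413.146 m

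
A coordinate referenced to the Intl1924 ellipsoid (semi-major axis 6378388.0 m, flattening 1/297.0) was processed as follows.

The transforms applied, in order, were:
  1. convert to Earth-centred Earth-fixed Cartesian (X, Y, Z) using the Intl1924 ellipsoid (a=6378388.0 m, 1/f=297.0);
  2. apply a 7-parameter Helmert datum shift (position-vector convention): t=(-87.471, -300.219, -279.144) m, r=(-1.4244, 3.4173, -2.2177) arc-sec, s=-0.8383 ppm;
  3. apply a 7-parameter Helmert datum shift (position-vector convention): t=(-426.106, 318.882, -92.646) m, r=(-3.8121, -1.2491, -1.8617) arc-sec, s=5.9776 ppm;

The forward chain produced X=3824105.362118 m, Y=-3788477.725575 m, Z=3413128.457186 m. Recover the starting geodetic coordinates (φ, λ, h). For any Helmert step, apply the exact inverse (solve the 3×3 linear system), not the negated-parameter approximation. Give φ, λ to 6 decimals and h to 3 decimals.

start: X=3824105.3621, Y=-3788477.7256, Z=3413128.4572 m
→ Helmert⁻¹: X=3824563.4727, Y=-3788802.5198, Z=3413107.5166
→ Helmert⁻¹: X=3824638.3306, Y=-3788487.9273, Z=3413426.7247
→ geod (Bowring, a=6378388.000): φ=32.55256200°, λ=-44.72793700°, h=2114.6490 m

φ=32.552562°, λ=-44.727937°, h=2114.649 m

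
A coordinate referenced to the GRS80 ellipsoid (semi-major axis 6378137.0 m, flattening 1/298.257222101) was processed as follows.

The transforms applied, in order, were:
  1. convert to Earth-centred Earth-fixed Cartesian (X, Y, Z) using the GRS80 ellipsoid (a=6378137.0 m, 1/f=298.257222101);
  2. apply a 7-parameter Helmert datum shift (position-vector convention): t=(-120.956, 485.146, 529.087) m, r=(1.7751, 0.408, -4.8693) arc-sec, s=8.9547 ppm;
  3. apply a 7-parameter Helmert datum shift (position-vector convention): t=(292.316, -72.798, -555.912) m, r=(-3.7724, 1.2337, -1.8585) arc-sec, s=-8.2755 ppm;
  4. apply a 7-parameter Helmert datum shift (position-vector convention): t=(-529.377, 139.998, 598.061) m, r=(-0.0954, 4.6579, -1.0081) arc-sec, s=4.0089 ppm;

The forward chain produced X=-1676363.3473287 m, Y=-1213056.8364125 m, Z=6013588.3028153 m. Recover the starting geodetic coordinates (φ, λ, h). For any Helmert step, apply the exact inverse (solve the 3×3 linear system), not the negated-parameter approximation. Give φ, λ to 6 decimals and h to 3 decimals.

φ=71.126462°, λ=-144.090860°, h=68.245 m

start: X=-1676363.3473, Y=-1213056.8364, Z=6013588.3028 m
→ Helmert⁻¹: X=-1675957.1074, Y=-1213202.9430, Z=6012927.7286
→ Helmert⁻¹: X=-1676288.3312, Y=-1213265.2697, Z=6013501.1899
→ Helmert⁻¹: X=-1676135.6070, Y=-1213727.3688, Z=6012925.3889
→ geod (Bowring, a=6378137.000): φ=71.12646200°, λ=-144.09086000°, h=68.2450 m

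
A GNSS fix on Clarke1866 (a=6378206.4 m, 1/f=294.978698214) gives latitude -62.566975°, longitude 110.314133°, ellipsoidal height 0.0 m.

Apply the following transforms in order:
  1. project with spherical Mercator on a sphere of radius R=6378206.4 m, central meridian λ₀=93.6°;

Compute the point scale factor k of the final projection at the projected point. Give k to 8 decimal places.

start: φ=-62.566975°, λ=110.314133°, h=0.000 m
→ into merc (λ₀=93.6°): φ=-62.56697500°, λ−λ₀=16.71413300°
scale k = 2.17055604

2.17055604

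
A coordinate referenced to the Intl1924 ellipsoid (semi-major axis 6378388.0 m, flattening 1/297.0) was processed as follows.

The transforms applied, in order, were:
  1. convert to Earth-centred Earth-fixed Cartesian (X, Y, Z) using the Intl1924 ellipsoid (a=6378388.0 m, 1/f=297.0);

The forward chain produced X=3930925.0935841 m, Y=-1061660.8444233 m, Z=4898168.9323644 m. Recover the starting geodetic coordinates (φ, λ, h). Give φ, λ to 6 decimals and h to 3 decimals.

φ=50.453557°, λ=-15.113801°, h=3902.905 m

start: X=3930925.0936, Y=-1061660.8444, Z=4898168.9324 m
→ geod (Bowring, a=6378388.000): φ=50.45355700°, λ=-15.11380100°, h=3902.9050 m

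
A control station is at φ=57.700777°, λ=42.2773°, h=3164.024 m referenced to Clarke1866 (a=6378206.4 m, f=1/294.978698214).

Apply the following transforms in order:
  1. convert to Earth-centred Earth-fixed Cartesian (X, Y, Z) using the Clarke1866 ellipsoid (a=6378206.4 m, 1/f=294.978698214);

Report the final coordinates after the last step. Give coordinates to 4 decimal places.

X=2529042.8709 m, Y=2299421.0161 m, Z=5370478.5020 m

start: φ=57.700777°, λ=42.277300°, h=3164.024 m
→ ECEF (a=6378206.400, f=1/294.978698214): X=2529042.8709, Y=2299421.0161, Z=5370478.5020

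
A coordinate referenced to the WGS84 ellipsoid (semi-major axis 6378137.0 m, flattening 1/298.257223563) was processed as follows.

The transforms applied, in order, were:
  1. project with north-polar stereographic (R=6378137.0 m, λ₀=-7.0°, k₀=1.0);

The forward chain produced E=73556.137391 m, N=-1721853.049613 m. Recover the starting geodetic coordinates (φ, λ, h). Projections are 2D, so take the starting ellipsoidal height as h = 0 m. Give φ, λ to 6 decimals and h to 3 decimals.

start: E=73556.1374, N=-1721853.0496 m
→ stereo⁻¹: φ=74.61140200°, λ=-4.55385900°

φ=74.611402°, λ=-4.553859°, h=0.000 m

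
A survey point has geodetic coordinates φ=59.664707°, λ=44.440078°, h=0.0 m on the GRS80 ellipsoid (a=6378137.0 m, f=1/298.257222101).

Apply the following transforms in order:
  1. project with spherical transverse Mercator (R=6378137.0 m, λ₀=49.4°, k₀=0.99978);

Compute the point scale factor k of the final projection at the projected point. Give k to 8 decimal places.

1.00073455

start: φ=59.664707°, λ=44.440078°, h=0.000 m
→ into tm (λ₀=49.4°): φ=59.66470700°, λ−λ₀=-4.95992200°
scale k = 1.00073455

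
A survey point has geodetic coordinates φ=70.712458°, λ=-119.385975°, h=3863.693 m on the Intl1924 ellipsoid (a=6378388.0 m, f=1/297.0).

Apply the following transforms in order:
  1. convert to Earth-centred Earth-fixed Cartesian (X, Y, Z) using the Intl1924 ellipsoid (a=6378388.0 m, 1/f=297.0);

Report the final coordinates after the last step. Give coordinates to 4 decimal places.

start: φ=70.712458°, λ=-119.385975°, h=3863.693 m
→ ECEF (a=6378388.000, f=1/297.0): X=-1037542.3975, Y=-1842395.4611, Z=6001548.9517

X=-1037542.3975 m, Y=-1842395.4611 m, Z=6001548.9517 m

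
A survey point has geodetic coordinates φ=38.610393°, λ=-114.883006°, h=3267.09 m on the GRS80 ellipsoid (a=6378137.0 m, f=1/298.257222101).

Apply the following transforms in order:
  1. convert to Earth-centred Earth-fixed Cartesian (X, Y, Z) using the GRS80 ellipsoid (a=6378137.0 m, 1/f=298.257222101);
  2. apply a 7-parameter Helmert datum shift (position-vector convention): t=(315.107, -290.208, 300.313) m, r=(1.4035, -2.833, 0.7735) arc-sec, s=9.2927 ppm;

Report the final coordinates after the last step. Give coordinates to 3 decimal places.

X=-2100623.758 m, Y=-4529847.146 m, Z=3960928.606 m

start: φ=38.610393°, λ=-114.883006°, h=3267.090 m
→ ECEF (a=6378137.000, f=1/298.257222101): X=-2100881.9289, Y=-4529480.0187, Z=3960651.1641
→ Helmert 7p (PV): X=-2100623.7581, Y=-4529847.1461, Z=3960928.6063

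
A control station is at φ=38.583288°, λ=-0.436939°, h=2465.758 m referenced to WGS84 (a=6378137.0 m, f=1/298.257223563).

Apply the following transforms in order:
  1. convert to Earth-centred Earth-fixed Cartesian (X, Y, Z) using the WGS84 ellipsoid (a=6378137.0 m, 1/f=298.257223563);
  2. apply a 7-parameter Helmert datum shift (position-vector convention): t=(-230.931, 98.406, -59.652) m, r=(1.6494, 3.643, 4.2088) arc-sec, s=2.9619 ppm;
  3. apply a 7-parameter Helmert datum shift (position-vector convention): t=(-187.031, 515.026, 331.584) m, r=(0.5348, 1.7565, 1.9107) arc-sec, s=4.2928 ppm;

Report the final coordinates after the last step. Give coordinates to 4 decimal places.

start: φ=38.583288°, λ=-0.436939°, h=2465.758 m
→ ECEF (a=6378137.000, f=1/298.257223563): X=4994090.8695, Y=-38085.7960, Z=3957798.6101
→ Helmert 7p (PV): X=4993945.4095, Y=-37917.2476, Z=3957662.1714
→ Helmert 7p (PV): X=4993813.8704, Y=-37366.3850, Z=3957968.1192

X=4993813.8704 m, Y=-37366.3850 m, Z=3957968.1192 m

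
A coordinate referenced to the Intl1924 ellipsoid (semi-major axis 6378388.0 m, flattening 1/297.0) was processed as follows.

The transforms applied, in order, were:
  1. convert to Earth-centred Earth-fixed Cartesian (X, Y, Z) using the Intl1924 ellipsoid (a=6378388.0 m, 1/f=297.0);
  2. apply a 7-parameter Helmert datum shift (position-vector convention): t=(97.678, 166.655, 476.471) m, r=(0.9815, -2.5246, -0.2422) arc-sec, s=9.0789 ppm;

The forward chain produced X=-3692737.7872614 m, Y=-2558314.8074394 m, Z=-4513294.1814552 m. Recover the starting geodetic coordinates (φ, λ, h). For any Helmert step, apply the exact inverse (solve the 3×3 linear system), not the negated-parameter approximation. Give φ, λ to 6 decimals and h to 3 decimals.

φ=-45.327580°, λ=-145.285000°, h=806.483 m

start: X=-3692737.7873, Y=-2558314.8074, Z=-4513294.1815 m
→ Helmert⁻¹: X=-3692854.1800, Y=-2558484.0487, Z=-4513672.2993
→ geod (Bowring, a=6378388.000): φ=-45.32758000°, λ=-145.28500000°, h=806.4830 m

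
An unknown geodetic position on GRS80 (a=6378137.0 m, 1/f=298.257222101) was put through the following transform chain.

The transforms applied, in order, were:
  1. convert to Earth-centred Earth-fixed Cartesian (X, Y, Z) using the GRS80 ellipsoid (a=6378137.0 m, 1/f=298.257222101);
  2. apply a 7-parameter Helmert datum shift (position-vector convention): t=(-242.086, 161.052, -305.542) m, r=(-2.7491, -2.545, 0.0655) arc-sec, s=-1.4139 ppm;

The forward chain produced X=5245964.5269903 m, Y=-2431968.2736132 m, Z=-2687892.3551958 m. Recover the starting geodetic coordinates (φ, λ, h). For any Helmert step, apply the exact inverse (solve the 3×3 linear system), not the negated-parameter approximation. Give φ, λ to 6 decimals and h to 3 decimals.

φ=-25.076153°, λ=-24.872165°, h=2289.398 m

start: X=5245964.5270, Y=-2431968.2736, Z=-2687892.3552 m
→ Helmert⁻¹: X=5246180.0962, Y=-2432098.6088, Z=-2687687.7583
→ geod (Bowring, a=6378137.000): φ=-25.07615300°, λ=-24.87216500°, h=2289.3980 m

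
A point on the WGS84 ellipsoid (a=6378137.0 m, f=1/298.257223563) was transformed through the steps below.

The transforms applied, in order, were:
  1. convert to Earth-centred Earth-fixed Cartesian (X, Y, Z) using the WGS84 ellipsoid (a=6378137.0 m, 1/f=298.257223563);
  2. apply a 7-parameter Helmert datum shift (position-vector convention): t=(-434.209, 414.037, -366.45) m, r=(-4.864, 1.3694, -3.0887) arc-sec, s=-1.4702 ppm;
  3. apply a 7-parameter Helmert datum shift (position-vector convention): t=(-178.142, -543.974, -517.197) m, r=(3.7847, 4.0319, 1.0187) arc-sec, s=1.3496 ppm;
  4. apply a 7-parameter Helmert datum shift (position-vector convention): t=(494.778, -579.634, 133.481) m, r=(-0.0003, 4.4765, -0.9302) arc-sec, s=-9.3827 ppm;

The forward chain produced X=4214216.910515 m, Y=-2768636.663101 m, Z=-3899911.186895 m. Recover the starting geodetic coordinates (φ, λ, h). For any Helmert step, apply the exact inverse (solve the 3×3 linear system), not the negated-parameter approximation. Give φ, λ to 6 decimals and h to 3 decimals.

φ=-37.900082°, λ=-33.294263°, h=3763.953 m

start: X=4214216.9105, Y=-2768636.6631, Z=-3899911.1869 m
→ Helmert⁻¹: X=4213858.7925, Y=-2768063.9921, Z=-3899989.8132
→ Helmert⁻¹: X=4214093.7996, Y=-2767608.6435, Z=-3899334.1976
→ Helmert⁻¹: X=4214601.5378, Y=-2767871.6949, Z=-3899010.7690
→ geod (Bowring, a=6378137.000): φ=-37.90008200°, λ=-33.29426300°, h=3763.9530 m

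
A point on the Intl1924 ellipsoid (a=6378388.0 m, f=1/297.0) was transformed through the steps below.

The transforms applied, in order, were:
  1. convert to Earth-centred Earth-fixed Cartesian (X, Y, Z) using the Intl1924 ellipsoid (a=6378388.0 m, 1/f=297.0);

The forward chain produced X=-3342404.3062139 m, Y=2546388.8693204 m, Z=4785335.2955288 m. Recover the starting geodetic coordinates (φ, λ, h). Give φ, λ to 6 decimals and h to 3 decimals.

start: X=-3342404.3062, Y=2546388.8693, Z=4785335.2955 m
→ geod (Bowring, a=6378388.000): φ=48.90596100°, λ=142.69827400°, h=2061.3270 m

φ=48.905961°, λ=142.698274°, h=2061.327 m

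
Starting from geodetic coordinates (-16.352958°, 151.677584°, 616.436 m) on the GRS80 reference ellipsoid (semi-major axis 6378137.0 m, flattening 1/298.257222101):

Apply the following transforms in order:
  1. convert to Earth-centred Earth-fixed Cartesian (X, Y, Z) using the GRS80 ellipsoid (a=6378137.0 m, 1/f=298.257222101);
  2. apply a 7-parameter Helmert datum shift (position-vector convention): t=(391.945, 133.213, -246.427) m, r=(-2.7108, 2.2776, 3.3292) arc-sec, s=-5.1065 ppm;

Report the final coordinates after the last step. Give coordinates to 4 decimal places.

X=-5389082.7251 m, Y=2904640.4358 m, Z=-1784629.5968 m

start: φ=-16.352958°, λ=151.677584°, h=616.436 m
→ ECEF (a=6378137.000, f=1/298.257222101): X=-5389435.6059, Y=2904632.4938, Z=-1784413.6189
→ Helmert 7p (PV): X=-5389082.7251, Y=2904640.4358, Z=-1784629.5968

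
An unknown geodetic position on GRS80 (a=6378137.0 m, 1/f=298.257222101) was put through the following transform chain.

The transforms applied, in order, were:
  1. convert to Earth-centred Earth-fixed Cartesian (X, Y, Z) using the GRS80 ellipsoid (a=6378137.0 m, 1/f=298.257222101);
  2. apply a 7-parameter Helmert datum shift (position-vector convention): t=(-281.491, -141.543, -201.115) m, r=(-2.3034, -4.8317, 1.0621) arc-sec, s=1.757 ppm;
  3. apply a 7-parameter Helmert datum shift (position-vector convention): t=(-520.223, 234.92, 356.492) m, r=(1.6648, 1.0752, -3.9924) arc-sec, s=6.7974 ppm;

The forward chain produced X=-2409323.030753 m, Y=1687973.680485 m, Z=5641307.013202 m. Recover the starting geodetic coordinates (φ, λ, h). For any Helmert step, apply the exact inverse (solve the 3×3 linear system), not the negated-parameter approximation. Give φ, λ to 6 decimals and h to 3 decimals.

start: X=-2409323.0308, Y=1687973.6805, Z=5641307.0132 m
→ Helmert⁻¹: X=-2408848.5057, Y=1687726.1920, Z=5640885.9991
→ Helmert⁻¹: X=-2408421.9494, Y=1687814.1750, Z=5641152.4675
→ geod (Bowring, a=6378137.000): φ=62.62264300°, λ=144.97735500°, h=441.8010 m

φ=62.622643°, λ=144.977355°, h=441.801 m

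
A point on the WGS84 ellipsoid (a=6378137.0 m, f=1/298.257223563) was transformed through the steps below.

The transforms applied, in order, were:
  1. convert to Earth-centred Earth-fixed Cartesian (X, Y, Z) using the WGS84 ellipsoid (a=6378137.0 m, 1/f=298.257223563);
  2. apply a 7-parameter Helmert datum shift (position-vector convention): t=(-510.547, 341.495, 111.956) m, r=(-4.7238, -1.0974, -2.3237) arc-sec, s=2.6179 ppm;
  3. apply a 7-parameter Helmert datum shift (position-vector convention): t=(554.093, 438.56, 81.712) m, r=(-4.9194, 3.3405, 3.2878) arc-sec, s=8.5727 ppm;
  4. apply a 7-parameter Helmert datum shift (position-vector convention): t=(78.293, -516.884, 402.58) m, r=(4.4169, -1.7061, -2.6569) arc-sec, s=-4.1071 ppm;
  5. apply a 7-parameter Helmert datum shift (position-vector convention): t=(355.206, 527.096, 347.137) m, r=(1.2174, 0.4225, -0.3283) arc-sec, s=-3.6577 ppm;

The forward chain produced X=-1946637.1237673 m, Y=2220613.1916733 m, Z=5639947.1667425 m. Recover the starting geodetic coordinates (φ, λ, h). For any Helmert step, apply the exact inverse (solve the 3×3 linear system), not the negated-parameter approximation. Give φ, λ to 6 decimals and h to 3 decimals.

start: X=-1946637.1238, Y=2220613.1917, Z=5639947.1667 m
→ Helmert⁻¹: X=-1947014.5368, Y=2220124.4028, Z=5639603.5662
→ Helmert⁻¹: X=-1947082.7881, Y=2220746.0830, Z=5639192.6977
→ Helmert⁻¹: X=-1947676.1218, Y=2220185.0428, Z=5639084.0519
→ Helmert⁻¹: X=-1947155.4819, Y=2219686.6579, Z=5639018.5277
→ geod (Bowring, a=6378137.000): φ=62.52034000°, λ=131.25791500°, h=3957.1530 m

φ=62.520340°, λ=131.257915°, h=3957.153 m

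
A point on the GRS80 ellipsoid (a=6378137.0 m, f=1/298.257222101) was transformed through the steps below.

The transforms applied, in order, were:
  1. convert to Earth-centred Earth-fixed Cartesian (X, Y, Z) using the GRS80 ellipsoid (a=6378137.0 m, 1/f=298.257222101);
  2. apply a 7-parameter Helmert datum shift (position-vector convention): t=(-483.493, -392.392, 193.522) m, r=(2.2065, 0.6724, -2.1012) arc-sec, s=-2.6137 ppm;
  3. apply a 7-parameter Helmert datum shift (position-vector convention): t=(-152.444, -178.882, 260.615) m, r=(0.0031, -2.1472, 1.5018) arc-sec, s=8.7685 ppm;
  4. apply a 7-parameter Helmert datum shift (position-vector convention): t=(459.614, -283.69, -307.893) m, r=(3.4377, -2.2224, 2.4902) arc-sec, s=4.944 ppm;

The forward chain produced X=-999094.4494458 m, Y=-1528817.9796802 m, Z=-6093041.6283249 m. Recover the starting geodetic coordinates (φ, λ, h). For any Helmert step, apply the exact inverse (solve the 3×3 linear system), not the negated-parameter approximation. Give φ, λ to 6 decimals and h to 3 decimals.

start: X=-999094.4494, Y=-1528817.9797, Z=-6093041.6283 m
→ Helmert⁻¹: X=-999633.2218, Y=-1528616.2073, Z=-6092667.3659
→ Helmert⁻¹: X=-999546.5685, Y=-1528416.7373, Z=-6092864.1273
→ Helmert⁻¹: X=-999030.2574, Y=-1528103.6961, Z=-6093060.4848
→ geod (Bowring, a=6378137.000): φ=-73.42541800°, λ=-123.17550500°, h=2197.4920 m

φ=-73.425418°, λ=-123.175505°, h=2197.492 m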